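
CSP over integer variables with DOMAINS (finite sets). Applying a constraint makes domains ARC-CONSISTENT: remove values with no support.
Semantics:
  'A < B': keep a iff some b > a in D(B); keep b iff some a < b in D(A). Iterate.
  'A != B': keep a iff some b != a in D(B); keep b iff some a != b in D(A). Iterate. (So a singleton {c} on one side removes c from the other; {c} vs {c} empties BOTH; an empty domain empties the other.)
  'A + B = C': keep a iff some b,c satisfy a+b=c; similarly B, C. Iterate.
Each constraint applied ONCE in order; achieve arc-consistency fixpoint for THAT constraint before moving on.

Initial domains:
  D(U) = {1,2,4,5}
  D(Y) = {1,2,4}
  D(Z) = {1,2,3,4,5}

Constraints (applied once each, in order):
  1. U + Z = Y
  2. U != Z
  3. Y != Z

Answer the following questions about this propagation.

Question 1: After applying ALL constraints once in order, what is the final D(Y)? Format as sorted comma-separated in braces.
Answer: {2,4}

Derivation:
Constraint 1 (U + Z = Y) on D(U)={1,2,4,5} D(Z)={1,2,3,4,5} D(Y)={1,2,4}: U {1,2,4,5}->{1,2}; Z {1,2,3,4,5}->{1,2,3}; Y {1,2,4}->{2,4}
Constraint 2 (U != Z) on D(U)={1,2} D(Z)={1,2,3}: no change
Constraint 3 (Y != Z) on D(Y)={2,4} D(Z)={1,2,3}: no change
So after all 3 constraints: D(Y) = {2,4}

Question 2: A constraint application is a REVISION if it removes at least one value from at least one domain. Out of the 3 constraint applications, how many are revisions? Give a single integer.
Answer: 1

Derivation:
Constraint 1 (U + Z = Y) on D(U)={1,2,4,5} D(Z)={1,2,3,4,5} D(Y)={1,2,4}: U {1,2,4,5}->{1,2}; Z {1,2,3,4,5}->{1,2,3}; Y {1,2,4}->{2,4} => REVISION
Constraint 2 (U != Z) on D(U)={1,2} D(Z)={1,2,3}: no change => not a revision
Constraint 3 (Y != Z) on D(Y)={2,4} D(Z)={1,2,3}: no change => not a revision
Total revisions = 1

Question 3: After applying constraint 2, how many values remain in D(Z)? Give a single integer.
Answer: 3

Derivation:
Constraint 1 (U + Z = Y) on D(U)={1,2,4,5} D(Z)={1,2,3,4,5} D(Y)={1,2,4}: U {1,2,4,5}->{1,2}; Z {1,2,3,4,5}->{1,2,3}; Y {1,2,4}->{2,4}
Constraint 2 (U != Z) on D(U)={1,2} D(Z)={1,2,3}: no change
So after constraint 2: D(Z)={1,2,3}, size = 3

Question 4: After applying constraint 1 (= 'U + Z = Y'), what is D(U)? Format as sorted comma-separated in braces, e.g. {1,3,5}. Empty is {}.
Answer: {1,2}

Derivation:
Constraint 1 (U + Z = Y) on D(U)={1,2,4,5} D(Z)={1,2,3,4,5} D(Y)={1,2,4}: U {1,2,4,5}->{1,2}; Z {1,2,3,4,5}->{1,2,3}; Y {1,2,4}->{2,4}
So after constraint 1: D(U) = {1,2}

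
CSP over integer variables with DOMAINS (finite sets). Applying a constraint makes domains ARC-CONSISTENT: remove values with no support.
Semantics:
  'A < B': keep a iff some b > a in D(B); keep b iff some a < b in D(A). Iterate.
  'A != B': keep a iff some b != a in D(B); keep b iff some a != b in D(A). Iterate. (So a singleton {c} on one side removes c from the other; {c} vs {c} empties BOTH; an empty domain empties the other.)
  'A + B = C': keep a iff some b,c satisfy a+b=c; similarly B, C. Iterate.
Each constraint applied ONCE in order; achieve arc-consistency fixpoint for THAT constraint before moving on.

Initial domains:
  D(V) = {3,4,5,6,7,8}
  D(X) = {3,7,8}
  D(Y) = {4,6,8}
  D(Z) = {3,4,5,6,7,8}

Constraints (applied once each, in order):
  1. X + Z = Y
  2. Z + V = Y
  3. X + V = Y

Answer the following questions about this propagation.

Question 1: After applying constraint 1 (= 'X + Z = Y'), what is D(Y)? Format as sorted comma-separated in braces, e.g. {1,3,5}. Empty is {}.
Answer: {6,8}

Derivation:
Constraint 1 (X + Z = Y) on D(X)={3,7,8} D(Z)={3,4,5,6,7,8} D(Y)={4,6,8}: X {3,7,8}->{3}; Z {3,4,5,6,7,8}->{3,5}; Y {4,6,8}->{6,8}
So after constraint 1: D(Y) = {6,8}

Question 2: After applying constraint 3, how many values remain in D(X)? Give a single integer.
Constraint 1 (X + Z = Y) on D(X)={3,7,8} D(Z)={3,4,5,6,7,8} D(Y)={4,6,8}: X {3,7,8}->{3}; Z {3,4,5,6,7,8}->{3,5}; Y {4,6,8}->{6,8}
Constraint 2 (Z + V = Y) on D(Z)={3,5} D(V)={3,4,5,6,7,8} D(Y)={6,8}: V {3,4,5,6,7,8}->{3,5}
Constraint 3 (X + V = Y) on D(X)={3} D(V)={3,5} D(Y)={6,8}: no change
So after constraint 3: D(X)={3}, size = 1

Answer: 1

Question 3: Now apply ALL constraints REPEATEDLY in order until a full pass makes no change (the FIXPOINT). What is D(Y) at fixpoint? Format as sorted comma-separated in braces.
Answer: {6,8}

Derivation:
pass 0 (initial): D(Y)={4,6,8}
pass 1: V {3,4,5,6,7,8}->{3,5}; X {3,7,8}->{3}; Y {4,6,8}->{6,8}; Z {3,4,5,6,7,8}->{3,5}
pass 2: no change
Fixpoint after 2 passes: D(Y) = {6,8}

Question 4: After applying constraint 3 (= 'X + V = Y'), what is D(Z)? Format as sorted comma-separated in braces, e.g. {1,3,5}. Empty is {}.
Answer: {3,5}

Derivation:
Constraint 1 (X + Z = Y) on D(X)={3,7,8} D(Z)={3,4,5,6,7,8} D(Y)={4,6,8}: X {3,7,8}->{3}; Z {3,4,5,6,7,8}->{3,5}; Y {4,6,8}->{6,8}
Constraint 2 (Z + V = Y) on D(Z)={3,5} D(V)={3,4,5,6,7,8} D(Y)={6,8}: V {3,4,5,6,7,8}->{3,5}
Constraint 3 (X + V = Y) on D(X)={3} D(V)={3,5} D(Y)={6,8}: no change
So after constraint 3: D(Z) = {3,5}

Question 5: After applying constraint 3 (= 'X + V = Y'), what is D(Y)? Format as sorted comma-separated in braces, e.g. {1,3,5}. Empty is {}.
Answer: {6,8}

Derivation:
Constraint 1 (X + Z = Y) on D(X)={3,7,8} D(Z)={3,4,5,6,7,8} D(Y)={4,6,8}: X {3,7,8}->{3}; Z {3,4,5,6,7,8}->{3,5}; Y {4,6,8}->{6,8}
Constraint 2 (Z + V = Y) on D(Z)={3,5} D(V)={3,4,5,6,7,8} D(Y)={6,8}: V {3,4,5,6,7,8}->{3,5}
Constraint 3 (X + V = Y) on D(X)={3} D(V)={3,5} D(Y)={6,8}: no change
So after constraint 3: D(Y) = {6,8}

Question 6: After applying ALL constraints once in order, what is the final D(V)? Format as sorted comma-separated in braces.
Constraint 1 (X + Z = Y) on D(X)={3,7,8} D(Z)={3,4,5,6,7,8} D(Y)={4,6,8}: X {3,7,8}->{3}; Z {3,4,5,6,7,8}->{3,5}; Y {4,6,8}->{6,8}
Constraint 2 (Z + V = Y) on D(Z)={3,5} D(V)={3,4,5,6,7,8} D(Y)={6,8}: V {3,4,5,6,7,8}->{3,5}
Constraint 3 (X + V = Y) on D(X)={3} D(V)={3,5} D(Y)={6,8}: no change
So after all 3 constraints: D(V) = {3,5}

Answer: {3,5}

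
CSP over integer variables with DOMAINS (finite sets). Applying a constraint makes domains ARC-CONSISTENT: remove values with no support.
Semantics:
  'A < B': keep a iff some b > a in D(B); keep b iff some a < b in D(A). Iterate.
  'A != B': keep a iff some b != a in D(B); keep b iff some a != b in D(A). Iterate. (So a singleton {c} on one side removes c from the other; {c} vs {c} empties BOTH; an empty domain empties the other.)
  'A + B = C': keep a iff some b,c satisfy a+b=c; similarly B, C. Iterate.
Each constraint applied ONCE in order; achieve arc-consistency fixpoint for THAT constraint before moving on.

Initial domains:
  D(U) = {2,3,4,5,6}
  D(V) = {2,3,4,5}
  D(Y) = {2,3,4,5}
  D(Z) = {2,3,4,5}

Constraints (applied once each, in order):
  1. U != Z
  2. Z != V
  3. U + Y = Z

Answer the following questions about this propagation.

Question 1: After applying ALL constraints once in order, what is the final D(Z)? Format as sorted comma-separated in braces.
Constraint 1 (U != Z) on D(U)={2,3,4,5,6} D(Z)={2,3,4,5}: no change
Constraint 2 (Z != V) on D(Z)={2,3,4,5} D(V)={2,3,4,5}: no change
Constraint 3 (U + Y = Z) on D(U)={2,3,4,5,6} D(Y)={2,3,4,5} D(Z)={2,3,4,5}: U {2,3,4,5,6}->{2,3}; Y {2,3,4,5}->{2,3}; Z {2,3,4,5}->{4,5}
So after all 3 constraints: D(Z) = {4,5}

Answer: {4,5}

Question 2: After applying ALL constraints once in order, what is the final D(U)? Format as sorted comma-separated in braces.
Constraint 1 (U != Z) on D(U)={2,3,4,5,6} D(Z)={2,3,4,5}: no change
Constraint 2 (Z != V) on D(Z)={2,3,4,5} D(V)={2,3,4,5}: no change
Constraint 3 (U + Y = Z) on D(U)={2,3,4,5,6} D(Y)={2,3,4,5} D(Z)={2,3,4,5}: U {2,3,4,5,6}->{2,3}; Y {2,3,4,5}->{2,3}; Z {2,3,4,5}->{4,5}
So after all 3 constraints: D(U) = {2,3}

Answer: {2,3}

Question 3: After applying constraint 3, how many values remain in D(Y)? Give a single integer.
Constraint 1 (U != Z) on D(U)={2,3,4,5,6} D(Z)={2,3,4,5}: no change
Constraint 2 (Z != V) on D(Z)={2,3,4,5} D(V)={2,3,4,5}: no change
Constraint 3 (U + Y = Z) on D(U)={2,3,4,5,6} D(Y)={2,3,4,5} D(Z)={2,3,4,5}: U {2,3,4,5,6}->{2,3}; Y {2,3,4,5}->{2,3}; Z {2,3,4,5}->{4,5}
So after constraint 3: D(Y)={2,3}, size = 2

Answer: 2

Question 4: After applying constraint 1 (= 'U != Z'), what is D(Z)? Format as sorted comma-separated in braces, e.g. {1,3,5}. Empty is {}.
Constraint 1 (U != Z) on D(U)={2,3,4,5,6} D(Z)={2,3,4,5}: no change
So after constraint 1: D(Z) = {2,3,4,5}

Answer: {2,3,4,5}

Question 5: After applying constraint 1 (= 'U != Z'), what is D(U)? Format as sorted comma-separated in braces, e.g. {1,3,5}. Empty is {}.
Constraint 1 (U != Z) on D(U)={2,3,4,5,6} D(Z)={2,3,4,5}: no change
So after constraint 1: D(U) = {2,3,4,5,6}

Answer: {2,3,4,5,6}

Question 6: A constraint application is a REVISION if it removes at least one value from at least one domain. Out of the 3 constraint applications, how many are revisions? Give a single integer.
Answer: 1

Derivation:
Constraint 1 (U != Z) on D(U)={2,3,4,5,6} D(Z)={2,3,4,5}: no change => not a revision
Constraint 2 (Z != V) on D(Z)={2,3,4,5} D(V)={2,3,4,5}: no change => not a revision
Constraint 3 (U + Y = Z) on D(U)={2,3,4,5,6} D(Y)={2,3,4,5} D(Z)={2,3,4,5}: U {2,3,4,5,6}->{2,3}; Y {2,3,4,5}->{2,3}; Z {2,3,4,5}->{4,5} => REVISION
Total revisions = 1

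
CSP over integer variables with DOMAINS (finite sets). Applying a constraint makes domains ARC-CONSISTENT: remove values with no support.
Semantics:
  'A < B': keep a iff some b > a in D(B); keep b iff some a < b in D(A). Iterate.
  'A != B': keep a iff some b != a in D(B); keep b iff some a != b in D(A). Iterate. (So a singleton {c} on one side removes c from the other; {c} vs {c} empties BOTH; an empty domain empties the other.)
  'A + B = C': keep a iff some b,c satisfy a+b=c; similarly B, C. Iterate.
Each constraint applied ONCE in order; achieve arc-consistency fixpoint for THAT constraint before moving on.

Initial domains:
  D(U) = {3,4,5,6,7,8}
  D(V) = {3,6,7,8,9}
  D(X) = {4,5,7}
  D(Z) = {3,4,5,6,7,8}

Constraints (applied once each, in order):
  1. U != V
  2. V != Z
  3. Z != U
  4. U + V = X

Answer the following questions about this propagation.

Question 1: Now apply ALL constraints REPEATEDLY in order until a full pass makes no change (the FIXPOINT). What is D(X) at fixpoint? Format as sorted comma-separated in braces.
pass 0 (initial): D(X)={4,5,7}
pass 1: U {3,4,5,6,7,8}->{4}; V {3,6,7,8,9}->{3}; X {4,5,7}->{7}
pass 2: Z {3,4,5,6,7,8}->{5,6,7,8}
pass 3: no change
Fixpoint after 3 passes: D(X) = {7}

Answer: {7}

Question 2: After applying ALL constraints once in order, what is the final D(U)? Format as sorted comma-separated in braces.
Answer: {4}

Derivation:
Constraint 1 (U != V) on D(U)={3,4,5,6,7,8} D(V)={3,6,7,8,9}: no change
Constraint 2 (V != Z) on D(V)={3,6,7,8,9} D(Z)={3,4,5,6,7,8}: no change
Constraint 3 (Z != U) on D(Z)={3,4,5,6,7,8} D(U)={3,4,5,6,7,8}: no change
Constraint 4 (U + V = X) on D(U)={3,4,5,6,7,8} D(V)={3,6,7,8,9} D(X)={4,5,7}: U {3,4,5,6,7,8}->{4}; V {3,6,7,8,9}->{3}; X {4,5,7}->{7}
So after all 4 constraints: D(U) = {4}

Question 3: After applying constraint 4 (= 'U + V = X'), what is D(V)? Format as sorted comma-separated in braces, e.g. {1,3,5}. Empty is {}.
Answer: {3}

Derivation:
Constraint 1 (U != V) on D(U)={3,4,5,6,7,8} D(V)={3,6,7,8,9}: no change
Constraint 2 (V != Z) on D(V)={3,6,7,8,9} D(Z)={3,4,5,6,7,8}: no change
Constraint 3 (Z != U) on D(Z)={3,4,5,6,7,8} D(U)={3,4,5,6,7,8}: no change
Constraint 4 (U + V = X) on D(U)={3,4,5,6,7,8} D(V)={3,6,7,8,9} D(X)={4,5,7}: U {3,4,5,6,7,8}->{4}; V {3,6,7,8,9}->{3}; X {4,5,7}->{7}
So after constraint 4: D(V) = {3}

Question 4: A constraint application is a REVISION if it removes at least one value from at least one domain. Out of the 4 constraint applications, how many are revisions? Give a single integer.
Constraint 1 (U != V) on D(U)={3,4,5,6,7,8} D(V)={3,6,7,8,9}: no change => not a revision
Constraint 2 (V != Z) on D(V)={3,6,7,8,9} D(Z)={3,4,5,6,7,8}: no change => not a revision
Constraint 3 (Z != U) on D(Z)={3,4,5,6,7,8} D(U)={3,4,5,6,7,8}: no change => not a revision
Constraint 4 (U + V = X) on D(U)={3,4,5,6,7,8} D(V)={3,6,7,8,9} D(X)={4,5,7}: U {3,4,5,6,7,8}->{4}; V {3,6,7,8,9}->{3}; X {4,5,7}->{7} => REVISION
Total revisions = 1

Answer: 1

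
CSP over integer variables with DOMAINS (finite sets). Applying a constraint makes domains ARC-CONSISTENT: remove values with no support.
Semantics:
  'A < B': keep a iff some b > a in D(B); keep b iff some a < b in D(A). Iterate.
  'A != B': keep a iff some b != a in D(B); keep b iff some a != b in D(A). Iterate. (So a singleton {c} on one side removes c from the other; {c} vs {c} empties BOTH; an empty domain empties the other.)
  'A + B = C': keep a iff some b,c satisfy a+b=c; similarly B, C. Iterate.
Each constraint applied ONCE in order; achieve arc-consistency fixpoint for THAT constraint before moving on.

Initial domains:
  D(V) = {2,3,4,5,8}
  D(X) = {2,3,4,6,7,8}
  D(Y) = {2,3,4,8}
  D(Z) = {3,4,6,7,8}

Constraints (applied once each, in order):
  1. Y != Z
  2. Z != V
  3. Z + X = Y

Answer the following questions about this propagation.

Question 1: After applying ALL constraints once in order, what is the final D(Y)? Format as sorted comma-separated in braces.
Answer: {8}

Derivation:
Constraint 1 (Y != Z) on D(Y)={2,3,4,8} D(Z)={3,4,6,7,8}: no change
Constraint 2 (Z != V) on D(Z)={3,4,6,7,8} D(V)={2,3,4,5,8}: no change
Constraint 3 (Z + X = Y) on D(Z)={3,4,6,7,8} D(X)={2,3,4,6,7,8} D(Y)={2,3,4,8}: Z {3,4,6,7,8}->{4,6}; X {2,3,4,6,7,8}->{2,4}; Y {2,3,4,8}->{8}
So after all 3 constraints: D(Y) = {8}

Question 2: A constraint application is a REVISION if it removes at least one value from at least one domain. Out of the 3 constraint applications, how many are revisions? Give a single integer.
Answer: 1

Derivation:
Constraint 1 (Y != Z) on D(Y)={2,3,4,8} D(Z)={3,4,6,7,8}: no change => not a revision
Constraint 2 (Z != V) on D(Z)={3,4,6,7,8} D(V)={2,3,4,5,8}: no change => not a revision
Constraint 3 (Z + X = Y) on D(Z)={3,4,6,7,8} D(X)={2,3,4,6,7,8} D(Y)={2,3,4,8}: Z {3,4,6,7,8}->{4,6}; X {2,3,4,6,7,8}->{2,4}; Y {2,3,4,8}->{8} => REVISION
Total revisions = 1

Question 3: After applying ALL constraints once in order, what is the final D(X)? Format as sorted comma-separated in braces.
Answer: {2,4}

Derivation:
Constraint 1 (Y != Z) on D(Y)={2,3,4,8} D(Z)={3,4,6,7,8}: no change
Constraint 2 (Z != V) on D(Z)={3,4,6,7,8} D(V)={2,3,4,5,8}: no change
Constraint 3 (Z + X = Y) on D(Z)={3,4,6,7,8} D(X)={2,3,4,6,7,8} D(Y)={2,3,4,8}: Z {3,4,6,7,8}->{4,6}; X {2,3,4,6,7,8}->{2,4}; Y {2,3,4,8}->{8}
So after all 3 constraints: D(X) = {2,4}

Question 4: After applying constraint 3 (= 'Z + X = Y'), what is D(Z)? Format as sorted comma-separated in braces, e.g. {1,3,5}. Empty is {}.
Answer: {4,6}

Derivation:
Constraint 1 (Y != Z) on D(Y)={2,3,4,8} D(Z)={3,4,6,7,8}: no change
Constraint 2 (Z != V) on D(Z)={3,4,6,7,8} D(V)={2,3,4,5,8}: no change
Constraint 3 (Z + X = Y) on D(Z)={3,4,6,7,8} D(X)={2,3,4,6,7,8} D(Y)={2,3,4,8}: Z {3,4,6,7,8}->{4,6}; X {2,3,4,6,7,8}->{2,4}; Y {2,3,4,8}->{8}
So after constraint 3: D(Z) = {4,6}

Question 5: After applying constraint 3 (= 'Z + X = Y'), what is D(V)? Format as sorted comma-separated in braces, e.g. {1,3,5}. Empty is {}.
Answer: {2,3,4,5,8}

Derivation:
Constraint 1 (Y != Z) on D(Y)={2,3,4,8} D(Z)={3,4,6,7,8}: no change
Constraint 2 (Z != V) on D(Z)={3,4,6,7,8} D(V)={2,3,4,5,8}: no change
Constraint 3 (Z + X = Y) on D(Z)={3,4,6,7,8} D(X)={2,3,4,6,7,8} D(Y)={2,3,4,8}: Z {3,4,6,7,8}->{4,6}; X {2,3,4,6,7,8}->{2,4}; Y {2,3,4,8}->{8}
So after constraint 3: D(V) = {2,3,4,5,8}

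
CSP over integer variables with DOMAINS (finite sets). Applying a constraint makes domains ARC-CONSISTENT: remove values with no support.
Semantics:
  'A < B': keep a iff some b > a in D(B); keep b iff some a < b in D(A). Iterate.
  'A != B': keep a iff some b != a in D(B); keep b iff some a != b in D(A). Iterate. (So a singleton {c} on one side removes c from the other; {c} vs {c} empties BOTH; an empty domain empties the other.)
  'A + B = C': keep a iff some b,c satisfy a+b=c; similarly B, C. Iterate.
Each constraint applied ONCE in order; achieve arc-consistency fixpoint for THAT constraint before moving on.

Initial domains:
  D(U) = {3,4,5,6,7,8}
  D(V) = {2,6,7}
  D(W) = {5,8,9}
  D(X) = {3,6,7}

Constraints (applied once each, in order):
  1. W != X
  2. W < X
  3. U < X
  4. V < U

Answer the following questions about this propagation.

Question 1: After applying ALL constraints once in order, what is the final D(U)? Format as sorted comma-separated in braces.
Constraint 1 (W != X) on D(W)={5,8,9} D(X)={3,6,7}: no change
Constraint 2 (W < X) on D(W)={5,8,9} D(X)={3,6,7}: W {5,8,9}->{5}; X {3,6,7}->{6,7}
Constraint 3 (U < X) on D(U)={3,4,5,6,7,8} D(X)={6,7}: U {3,4,5,6,7,8}->{3,4,5,6}
Constraint 4 (V < U) on D(V)={2,6,7} D(U)={3,4,5,6}: V {2,6,7}->{2}
So after all 4 constraints: D(U) = {3,4,5,6}

Answer: {3,4,5,6}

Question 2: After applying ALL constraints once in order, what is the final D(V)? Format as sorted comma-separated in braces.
Answer: {2}

Derivation:
Constraint 1 (W != X) on D(W)={5,8,9} D(X)={3,6,7}: no change
Constraint 2 (W < X) on D(W)={5,8,9} D(X)={3,6,7}: W {5,8,9}->{5}; X {3,6,7}->{6,7}
Constraint 3 (U < X) on D(U)={3,4,5,6,7,8} D(X)={6,7}: U {3,4,5,6,7,8}->{3,4,5,6}
Constraint 4 (V < U) on D(V)={2,6,7} D(U)={3,4,5,6}: V {2,6,7}->{2}
So after all 4 constraints: D(V) = {2}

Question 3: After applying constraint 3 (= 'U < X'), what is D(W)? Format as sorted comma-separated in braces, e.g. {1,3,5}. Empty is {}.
Constraint 1 (W != X) on D(W)={5,8,9} D(X)={3,6,7}: no change
Constraint 2 (W < X) on D(W)={5,8,9} D(X)={3,6,7}: W {5,8,9}->{5}; X {3,6,7}->{6,7}
Constraint 3 (U < X) on D(U)={3,4,5,6,7,8} D(X)={6,7}: U {3,4,5,6,7,8}->{3,4,5,6}
So after constraint 3: D(W) = {5}

Answer: {5}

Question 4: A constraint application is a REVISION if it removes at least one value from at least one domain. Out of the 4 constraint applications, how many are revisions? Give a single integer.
Answer: 3

Derivation:
Constraint 1 (W != X) on D(W)={5,8,9} D(X)={3,6,7}: no change => not a revision
Constraint 2 (W < X) on D(W)={5,8,9} D(X)={3,6,7}: W {5,8,9}->{5}; X {3,6,7}->{6,7} => REVISION
Constraint 3 (U < X) on D(U)={3,4,5,6,7,8} D(X)={6,7}: U {3,4,5,6,7,8}->{3,4,5,6} => REVISION
Constraint 4 (V < U) on D(V)={2,6,7} D(U)={3,4,5,6}: V {2,6,7}->{2} => REVISION
Total revisions = 3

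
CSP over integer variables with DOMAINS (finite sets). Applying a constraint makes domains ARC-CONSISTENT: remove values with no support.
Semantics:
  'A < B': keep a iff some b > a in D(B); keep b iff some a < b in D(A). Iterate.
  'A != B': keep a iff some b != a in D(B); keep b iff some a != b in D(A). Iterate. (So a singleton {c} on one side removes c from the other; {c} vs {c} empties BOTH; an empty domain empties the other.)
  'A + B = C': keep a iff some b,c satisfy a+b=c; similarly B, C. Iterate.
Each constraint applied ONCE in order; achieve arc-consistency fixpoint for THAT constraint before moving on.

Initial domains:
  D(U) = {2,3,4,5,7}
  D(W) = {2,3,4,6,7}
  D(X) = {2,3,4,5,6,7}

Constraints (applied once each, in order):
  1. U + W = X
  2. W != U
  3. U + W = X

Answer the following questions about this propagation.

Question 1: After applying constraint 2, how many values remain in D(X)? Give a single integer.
Constraint 1 (U + W = X) on D(U)={2,3,4,5,7} D(W)={2,3,4,6,7} D(X)={2,3,4,5,6,7}: U {2,3,4,5,7}->{2,3,4,5}; W {2,3,4,6,7}->{2,3,4}; X {2,3,4,5,6,7}->{4,5,6,7}
Constraint 2 (W != U) on D(W)={2,3,4} D(U)={2,3,4,5}: no change
So after constraint 2: D(X)={4,5,6,7}, size = 4

Answer: 4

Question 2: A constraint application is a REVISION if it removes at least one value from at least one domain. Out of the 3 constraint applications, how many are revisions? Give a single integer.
Answer: 1

Derivation:
Constraint 1 (U + W = X) on D(U)={2,3,4,5,7} D(W)={2,3,4,6,7} D(X)={2,3,4,5,6,7}: U {2,3,4,5,7}->{2,3,4,5}; W {2,3,4,6,7}->{2,3,4}; X {2,3,4,5,6,7}->{4,5,6,7} => REVISION
Constraint 2 (W != U) on D(W)={2,3,4} D(U)={2,3,4,5}: no change => not a revision
Constraint 3 (U + W = X) on D(U)={2,3,4,5} D(W)={2,3,4} D(X)={4,5,6,7}: no change => not a revision
Total revisions = 1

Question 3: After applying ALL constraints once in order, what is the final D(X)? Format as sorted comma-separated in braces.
Constraint 1 (U + W = X) on D(U)={2,3,4,5,7} D(W)={2,3,4,6,7} D(X)={2,3,4,5,6,7}: U {2,3,4,5,7}->{2,3,4,5}; W {2,3,4,6,7}->{2,3,4}; X {2,3,4,5,6,7}->{4,5,6,7}
Constraint 2 (W != U) on D(W)={2,3,4} D(U)={2,3,4,5}: no change
Constraint 3 (U + W = X) on D(U)={2,3,4,5} D(W)={2,3,4} D(X)={4,5,6,7}: no change
So after all 3 constraints: D(X) = {4,5,6,7}

Answer: {4,5,6,7}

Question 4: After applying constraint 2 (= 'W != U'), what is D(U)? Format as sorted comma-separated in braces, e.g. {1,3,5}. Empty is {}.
Constraint 1 (U + W = X) on D(U)={2,3,4,5,7} D(W)={2,3,4,6,7} D(X)={2,3,4,5,6,7}: U {2,3,4,5,7}->{2,3,4,5}; W {2,3,4,6,7}->{2,3,4}; X {2,3,4,5,6,7}->{4,5,6,7}
Constraint 2 (W != U) on D(W)={2,3,4} D(U)={2,3,4,5}: no change
So after constraint 2: D(U) = {2,3,4,5}

Answer: {2,3,4,5}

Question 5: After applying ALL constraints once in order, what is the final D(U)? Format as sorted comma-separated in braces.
Constraint 1 (U + W = X) on D(U)={2,3,4,5,7} D(W)={2,3,4,6,7} D(X)={2,3,4,5,6,7}: U {2,3,4,5,7}->{2,3,4,5}; W {2,3,4,6,7}->{2,3,4}; X {2,3,4,5,6,7}->{4,5,6,7}
Constraint 2 (W != U) on D(W)={2,3,4} D(U)={2,3,4,5}: no change
Constraint 3 (U + W = X) on D(U)={2,3,4,5} D(W)={2,3,4} D(X)={4,5,6,7}: no change
So after all 3 constraints: D(U) = {2,3,4,5}

Answer: {2,3,4,5}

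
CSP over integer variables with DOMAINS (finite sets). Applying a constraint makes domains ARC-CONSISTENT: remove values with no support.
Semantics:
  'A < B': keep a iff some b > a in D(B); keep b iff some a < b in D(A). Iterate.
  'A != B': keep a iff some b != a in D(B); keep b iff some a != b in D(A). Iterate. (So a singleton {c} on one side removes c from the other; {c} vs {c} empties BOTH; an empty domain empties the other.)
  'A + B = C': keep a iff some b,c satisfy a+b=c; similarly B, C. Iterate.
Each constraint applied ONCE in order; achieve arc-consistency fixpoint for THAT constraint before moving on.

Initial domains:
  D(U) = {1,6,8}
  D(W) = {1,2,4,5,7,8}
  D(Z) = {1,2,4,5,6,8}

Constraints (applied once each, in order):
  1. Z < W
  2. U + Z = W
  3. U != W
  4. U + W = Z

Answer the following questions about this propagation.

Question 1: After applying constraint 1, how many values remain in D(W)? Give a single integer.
Answer: 5

Derivation:
Constraint 1 (Z < W) on D(Z)={1,2,4,5,6,8} D(W)={1,2,4,5,7,8}: Z {1,2,4,5,6,8}->{1,2,4,5,6}; W {1,2,4,5,7,8}->{2,4,5,7,8}
So after constraint 1: D(W)={2,4,5,7,8}, size = 5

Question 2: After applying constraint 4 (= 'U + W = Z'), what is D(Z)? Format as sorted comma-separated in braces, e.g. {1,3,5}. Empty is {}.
Constraint 1 (Z < W) on D(Z)={1,2,4,5,6,8} D(W)={1,2,4,5,7,8}: Z {1,2,4,5,6,8}->{1,2,4,5,6}; W {1,2,4,5,7,8}->{2,4,5,7,8}
Constraint 2 (U + Z = W) on D(U)={1,6,8} D(Z)={1,2,4,5,6} D(W)={2,4,5,7,8}: U {1,6,8}->{1,6}; Z {1,2,4,5,6}->{1,2,4,6}; W {2,4,5,7,8}->{2,5,7,8}
Constraint 3 (U != W) on D(U)={1,6} D(W)={2,5,7,8}: no change
Constraint 4 (U + W = Z) on D(U)={1,6} D(W)={2,5,7,8} D(Z)={1,2,4,6}: U {1,6}->{1}; W {2,5,7,8}->{5}; Z {1,2,4,6}->{6}
So after constraint 4: D(Z) = {6}

Answer: {6}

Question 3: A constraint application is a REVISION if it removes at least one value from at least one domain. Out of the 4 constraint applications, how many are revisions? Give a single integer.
Answer: 3

Derivation:
Constraint 1 (Z < W) on D(Z)={1,2,4,5,6,8} D(W)={1,2,4,5,7,8}: Z {1,2,4,5,6,8}->{1,2,4,5,6}; W {1,2,4,5,7,8}->{2,4,5,7,8} => REVISION
Constraint 2 (U + Z = W) on D(U)={1,6,8} D(Z)={1,2,4,5,6} D(W)={2,4,5,7,8}: U {1,6,8}->{1,6}; Z {1,2,4,5,6}->{1,2,4,6}; W {2,4,5,7,8}->{2,5,7,8} => REVISION
Constraint 3 (U != W) on D(U)={1,6} D(W)={2,5,7,8}: no change => not a revision
Constraint 4 (U + W = Z) on D(U)={1,6} D(W)={2,5,7,8} D(Z)={1,2,4,6}: U {1,6}->{1}; W {2,5,7,8}->{5}; Z {1,2,4,6}->{6} => REVISION
Total revisions = 3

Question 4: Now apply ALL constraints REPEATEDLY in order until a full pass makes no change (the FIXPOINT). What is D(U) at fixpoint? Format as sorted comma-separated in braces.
Answer: {}

Derivation:
pass 0 (initial): D(U)={1,6,8}
pass 1: U {1,6,8}->{1}; W {1,2,4,5,7,8}->{5}; Z {1,2,4,5,6,8}->{6}
pass 2: U {1}->{}; W {5}->{}; Z {6}->{}
pass 3: no change
Fixpoint after 3 passes: D(U) = {}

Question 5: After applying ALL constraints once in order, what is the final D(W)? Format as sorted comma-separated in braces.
Constraint 1 (Z < W) on D(Z)={1,2,4,5,6,8} D(W)={1,2,4,5,7,8}: Z {1,2,4,5,6,8}->{1,2,4,5,6}; W {1,2,4,5,7,8}->{2,4,5,7,8}
Constraint 2 (U + Z = W) on D(U)={1,6,8} D(Z)={1,2,4,5,6} D(W)={2,4,5,7,8}: U {1,6,8}->{1,6}; Z {1,2,4,5,6}->{1,2,4,6}; W {2,4,5,7,8}->{2,5,7,8}
Constraint 3 (U != W) on D(U)={1,6} D(W)={2,5,7,8}: no change
Constraint 4 (U + W = Z) on D(U)={1,6} D(W)={2,5,7,8} D(Z)={1,2,4,6}: U {1,6}->{1}; W {2,5,7,8}->{5}; Z {1,2,4,6}->{6}
So after all 4 constraints: D(W) = {5}

Answer: {5}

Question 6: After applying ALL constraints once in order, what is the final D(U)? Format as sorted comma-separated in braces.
Answer: {1}

Derivation:
Constraint 1 (Z < W) on D(Z)={1,2,4,5,6,8} D(W)={1,2,4,5,7,8}: Z {1,2,4,5,6,8}->{1,2,4,5,6}; W {1,2,4,5,7,8}->{2,4,5,7,8}
Constraint 2 (U + Z = W) on D(U)={1,6,8} D(Z)={1,2,4,5,6} D(W)={2,4,5,7,8}: U {1,6,8}->{1,6}; Z {1,2,4,5,6}->{1,2,4,6}; W {2,4,5,7,8}->{2,5,7,8}
Constraint 3 (U != W) on D(U)={1,6} D(W)={2,5,7,8}: no change
Constraint 4 (U + W = Z) on D(U)={1,6} D(W)={2,5,7,8} D(Z)={1,2,4,6}: U {1,6}->{1}; W {2,5,7,8}->{5}; Z {1,2,4,6}->{6}
So after all 4 constraints: D(U) = {1}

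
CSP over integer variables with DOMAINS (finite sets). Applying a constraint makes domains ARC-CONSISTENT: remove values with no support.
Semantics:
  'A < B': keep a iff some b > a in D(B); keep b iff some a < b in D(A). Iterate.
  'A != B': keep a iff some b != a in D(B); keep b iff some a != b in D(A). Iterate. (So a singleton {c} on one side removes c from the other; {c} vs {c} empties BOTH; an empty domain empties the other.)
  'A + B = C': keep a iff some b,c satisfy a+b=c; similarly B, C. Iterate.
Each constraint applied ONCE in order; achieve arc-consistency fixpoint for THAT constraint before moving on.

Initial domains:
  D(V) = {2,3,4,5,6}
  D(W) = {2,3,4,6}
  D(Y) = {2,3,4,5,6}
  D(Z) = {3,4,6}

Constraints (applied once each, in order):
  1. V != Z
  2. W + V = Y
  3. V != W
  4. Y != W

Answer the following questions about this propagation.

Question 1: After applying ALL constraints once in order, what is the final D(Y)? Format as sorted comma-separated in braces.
Constraint 1 (V != Z) on D(V)={2,3,4,5,6} D(Z)={3,4,6}: no change
Constraint 2 (W + V = Y) on D(W)={2,3,4,6} D(V)={2,3,4,5,6} D(Y)={2,3,4,5,6}: W {2,3,4,6}->{2,3,4}; V {2,3,4,5,6}->{2,3,4}; Y {2,3,4,5,6}->{4,5,6}
Constraint 3 (V != W) on D(V)={2,3,4} D(W)={2,3,4}: no change
Constraint 4 (Y != W) on D(Y)={4,5,6} D(W)={2,3,4}: no change
So after all 4 constraints: D(Y) = {4,5,6}

Answer: {4,5,6}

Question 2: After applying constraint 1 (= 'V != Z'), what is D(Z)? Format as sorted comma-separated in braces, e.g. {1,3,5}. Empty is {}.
Constraint 1 (V != Z) on D(V)={2,3,4,5,6} D(Z)={3,4,6}: no change
So after constraint 1: D(Z) = {3,4,6}

Answer: {3,4,6}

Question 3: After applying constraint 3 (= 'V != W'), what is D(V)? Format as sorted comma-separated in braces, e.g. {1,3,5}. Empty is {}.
Answer: {2,3,4}

Derivation:
Constraint 1 (V != Z) on D(V)={2,3,4,5,6} D(Z)={3,4,6}: no change
Constraint 2 (W + V = Y) on D(W)={2,3,4,6} D(V)={2,3,4,5,6} D(Y)={2,3,4,5,6}: W {2,3,4,6}->{2,3,4}; V {2,3,4,5,6}->{2,3,4}; Y {2,3,4,5,6}->{4,5,6}
Constraint 3 (V != W) on D(V)={2,3,4} D(W)={2,3,4}: no change
So after constraint 3: D(V) = {2,3,4}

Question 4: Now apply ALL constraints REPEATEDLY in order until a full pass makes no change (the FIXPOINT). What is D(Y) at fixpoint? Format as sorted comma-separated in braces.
pass 0 (initial): D(Y)={2,3,4,5,6}
pass 1: V {2,3,4,5,6}->{2,3,4}; W {2,3,4,6}->{2,3,4}; Y {2,3,4,5,6}->{4,5,6}
pass 2: no change
Fixpoint after 2 passes: D(Y) = {4,5,6}

Answer: {4,5,6}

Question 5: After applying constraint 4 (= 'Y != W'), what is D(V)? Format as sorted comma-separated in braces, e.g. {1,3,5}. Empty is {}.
Constraint 1 (V != Z) on D(V)={2,3,4,5,6} D(Z)={3,4,6}: no change
Constraint 2 (W + V = Y) on D(W)={2,3,4,6} D(V)={2,3,4,5,6} D(Y)={2,3,4,5,6}: W {2,3,4,6}->{2,3,4}; V {2,3,4,5,6}->{2,3,4}; Y {2,3,4,5,6}->{4,5,6}
Constraint 3 (V != W) on D(V)={2,3,4} D(W)={2,3,4}: no change
Constraint 4 (Y != W) on D(Y)={4,5,6} D(W)={2,3,4}: no change
So after constraint 4: D(V) = {2,3,4}

Answer: {2,3,4}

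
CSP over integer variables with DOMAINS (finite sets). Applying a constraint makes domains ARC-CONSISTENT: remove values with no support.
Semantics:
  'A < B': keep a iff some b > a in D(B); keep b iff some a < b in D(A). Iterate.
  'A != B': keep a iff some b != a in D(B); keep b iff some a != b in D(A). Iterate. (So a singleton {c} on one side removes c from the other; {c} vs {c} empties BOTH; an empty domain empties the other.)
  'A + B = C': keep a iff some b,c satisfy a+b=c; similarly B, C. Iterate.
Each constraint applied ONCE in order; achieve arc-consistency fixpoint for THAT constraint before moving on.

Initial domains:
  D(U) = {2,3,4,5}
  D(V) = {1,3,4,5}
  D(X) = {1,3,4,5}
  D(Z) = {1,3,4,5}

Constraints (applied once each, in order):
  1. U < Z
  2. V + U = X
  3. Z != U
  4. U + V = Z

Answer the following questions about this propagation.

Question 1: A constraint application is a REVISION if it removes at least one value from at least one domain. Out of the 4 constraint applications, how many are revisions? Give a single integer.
Answer: 2

Derivation:
Constraint 1 (U < Z) on D(U)={2,3,4,5} D(Z)={1,3,4,5}: U {2,3,4,5}->{2,3,4}; Z {1,3,4,5}->{3,4,5} => REVISION
Constraint 2 (V + U = X) on D(V)={1,3,4,5} D(U)={2,3,4} D(X)={1,3,4,5}: V {1,3,4,5}->{1,3}; X {1,3,4,5}->{3,4,5} => REVISION
Constraint 3 (Z != U) on D(Z)={3,4,5} D(U)={2,3,4}: no change => not a revision
Constraint 4 (U + V = Z) on D(U)={2,3,4} D(V)={1,3} D(Z)={3,4,5}: no change => not a revision
Total revisions = 2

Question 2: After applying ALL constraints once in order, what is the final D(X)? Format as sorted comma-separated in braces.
Answer: {3,4,5}

Derivation:
Constraint 1 (U < Z) on D(U)={2,3,4,5} D(Z)={1,3,4,5}: U {2,3,4,5}->{2,3,4}; Z {1,3,4,5}->{3,4,5}
Constraint 2 (V + U = X) on D(V)={1,3,4,5} D(U)={2,3,4} D(X)={1,3,4,5}: V {1,3,4,5}->{1,3}; X {1,3,4,5}->{3,4,5}
Constraint 3 (Z != U) on D(Z)={3,4,5} D(U)={2,3,4}: no change
Constraint 4 (U + V = Z) on D(U)={2,3,4} D(V)={1,3} D(Z)={3,4,5}: no change
So after all 4 constraints: D(X) = {3,4,5}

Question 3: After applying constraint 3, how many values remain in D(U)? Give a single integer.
Constraint 1 (U < Z) on D(U)={2,3,4,5} D(Z)={1,3,4,5}: U {2,3,4,5}->{2,3,4}; Z {1,3,4,5}->{3,4,5}
Constraint 2 (V + U = X) on D(V)={1,3,4,5} D(U)={2,3,4} D(X)={1,3,4,5}: V {1,3,4,5}->{1,3}; X {1,3,4,5}->{3,4,5}
Constraint 3 (Z != U) on D(Z)={3,4,5} D(U)={2,3,4}: no change
So after constraint 3: D(U)={2,3,4}, size = 3

Answer: 3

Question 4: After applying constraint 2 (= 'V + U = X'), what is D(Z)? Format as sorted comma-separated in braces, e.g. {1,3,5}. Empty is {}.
Constraint 1 (U < Z) on D(U)={2,3,4,5} D(Z)={1,3,4,5}: U {2,3,4,5}->{2,3,4}; Z {1,3,4,5}->{3,4,5}
Constraint 2 (V + U = X) on D(V)={1,3,4,5} D(U)={2,3,4} D(X)={1,3,4,5}: V {1,3,4,5}->{1,3}; X {1,3,4,5}->{3,4,5}
So after constraint 2: D(Z) = {3,4,5}

Answer: {3,4,5}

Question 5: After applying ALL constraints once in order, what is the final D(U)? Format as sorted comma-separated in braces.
Answer: {2,3,4}

Derivation:
Constraint 1 (U < Z) on D(U)={2,3,4,5} D(Z)={1,3,4,5}: U {2,3,4,5}->{2,3,4}; Z {1,3,4,5}->{3,4,5}
Constraint 2 (V + U = X) on D(V)={1,3,4,5} D(U)={2,3,4} D(X)={1,3,4,5}: V {1,3,4,5}->{1,3}; X {1,3,4,5}->{3,4,5}
Constraint 3 (Z != U) on D(Z)={3,4,5} D(U)={2,3,4}: no change
Constraint 4 (U + V = Z) on D(U)={2,3,4} D(V)={1,3} D(Z)={3,4,5}: no change
So after all 4 constraints: D(U) = {2,3,4}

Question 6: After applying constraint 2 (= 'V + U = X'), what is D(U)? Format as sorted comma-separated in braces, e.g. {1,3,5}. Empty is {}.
Answer: {2,3,4}

Derivation:
Constraint 1 (U < Z) on D(U)={2,3,4,5} D(Z)={1,3,4,5}: U {2,3,4,5}->{2,3,4}; Z {1,3,4,5}->{3,4,5}
Constraint 2 (V + U = X) on D(V)={1,3,4,5} D(U)={2,3,4} D(X)={1,3,4,5}: V {1,3,4,5}->{1,3}; X {1,3,4,5}->{3,4,5}
So after constraint 2: D(U) = {2,3,4}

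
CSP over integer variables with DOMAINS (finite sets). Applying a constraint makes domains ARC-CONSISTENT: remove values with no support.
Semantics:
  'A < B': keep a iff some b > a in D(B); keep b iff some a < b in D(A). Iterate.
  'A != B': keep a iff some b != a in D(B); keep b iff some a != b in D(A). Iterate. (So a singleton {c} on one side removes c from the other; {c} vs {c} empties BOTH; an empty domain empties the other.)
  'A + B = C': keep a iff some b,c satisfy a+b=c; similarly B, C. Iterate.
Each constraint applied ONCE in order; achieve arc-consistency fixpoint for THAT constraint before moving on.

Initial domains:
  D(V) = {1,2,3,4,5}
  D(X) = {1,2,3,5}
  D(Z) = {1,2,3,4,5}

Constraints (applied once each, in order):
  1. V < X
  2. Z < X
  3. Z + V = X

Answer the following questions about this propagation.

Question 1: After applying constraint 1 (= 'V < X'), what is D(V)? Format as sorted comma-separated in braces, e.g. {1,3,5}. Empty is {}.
Constraint 1 (V < X) on D(V)={1,2,3,4,5} D(X)={1,2,3,5}: V {1,2,3,4,5}->{1,2,3,4}; X {1,2,3,5}->{2,3,5}
So after constraint 1: D(V) = {1,2,3,4}

Answer: {1,2,3,4}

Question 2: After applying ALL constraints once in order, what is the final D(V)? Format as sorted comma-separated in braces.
Constraint 1 (V < X) on D(V)={1,2,3,4,5} D(X)={1,2,3,5}: V {1,2,3,4,5}->{1,2,3,4}; X {1,2,3,5}->{2,3,5}
Constraint 2 (Z < X) on D(Z)={1,2,3,4,5} D(X)={2,3,5}: Z {1,2,3,4,5}->{1,2,3,4}
Constraint 3 (Z + V = X) on D(Z)={1,2,3,4} D(V)={1,2,3,4} D(X)={2,3,5}: no change
So after all 3 constraints: D(V) = {1,2,3,4}

Answer: {1,2,3,4}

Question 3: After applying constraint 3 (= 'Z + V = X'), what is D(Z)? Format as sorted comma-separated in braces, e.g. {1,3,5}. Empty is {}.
Constraint 1 (V < X) on D(V)={1,2,3,4,5} D(X)={1,2,3,5}: V {1,2,3,4,5}->{1,2,3,4}; X {1,2,3,5}->{2,3,5}
Constraint 2 (Z < X) on D(Z)={1,2,3,4,5} D(X)={2,3,5}: Z {1,2,3,4,5}->{1,2,3,4}
Constraint 3 (Z + V = X) on D(Z)={1,2,3,4} D(V)={1,2,3,4} D(X)={2,3,5}: no change
So after constraint 3: D(Z) = {1,2,3,4}

Answer: {1,2,3,4}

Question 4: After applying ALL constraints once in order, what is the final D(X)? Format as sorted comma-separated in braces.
Constraint 1 (V < X) on D(V)={1,2,3,4,5} D(X)={1,2,3,5}: V {1,2,3,4,5}->{1,2,3,4}; X {1,2,3,5}->{2,3,5}
Constraint 2 (Z < X) on D(Z)={1,2,3,4,5} D(X)={2,3,5}: Z {1,2,3,4,5}->{1,2,3,4}
Constraint 3 (Z + V = X) on D(Z)={1,2,3,4} D(V)={1,2,3,4} D(X)={2,3,5}: no change
So after all 3 constraints: D(X) = {2,3,5}

Answer: {2,3,5}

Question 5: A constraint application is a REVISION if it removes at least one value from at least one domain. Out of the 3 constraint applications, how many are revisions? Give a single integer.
Constraint 1 (V < X) on D(V)={1,2,3,4,5} D(X)={1,2,3,5}: V {1,2,3,4,5}->{1,2,3,4}; X {1,2,3,5}->{2,3,5} => REVISION
Constraint 2 (Z < X) on D(Z)={1,2,3,4,5} D(X)={2,3,5}: Z {1,2,3,4,5}->{1,2,3,4} => REVISION
Constraint 3 (Z + V = X) on D(Z)={1,2,3,4} D(V)={1,2,3,4} D(X)={2,3,5}: no change => not a revision
Total revisions = 2

Answer: 2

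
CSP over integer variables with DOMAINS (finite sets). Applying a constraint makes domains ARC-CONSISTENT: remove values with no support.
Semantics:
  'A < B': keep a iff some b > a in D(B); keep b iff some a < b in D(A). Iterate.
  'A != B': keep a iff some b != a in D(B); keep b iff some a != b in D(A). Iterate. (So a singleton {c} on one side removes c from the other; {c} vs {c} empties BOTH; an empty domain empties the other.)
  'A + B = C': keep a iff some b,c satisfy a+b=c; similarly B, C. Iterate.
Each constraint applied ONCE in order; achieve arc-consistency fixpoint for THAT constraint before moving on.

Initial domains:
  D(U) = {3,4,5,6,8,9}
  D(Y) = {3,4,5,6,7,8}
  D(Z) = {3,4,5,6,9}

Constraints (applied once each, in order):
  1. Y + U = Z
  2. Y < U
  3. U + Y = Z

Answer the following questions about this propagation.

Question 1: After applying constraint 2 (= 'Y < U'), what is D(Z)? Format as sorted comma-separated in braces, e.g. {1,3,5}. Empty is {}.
Answer: {6,9}

Derivation:
Constraint 1 (Y + U = Z) on D(Y)={3,4,5,6,7,8} D(U)={3,4,5,6,8,9} D(Z)={3,4,5,6,9}: Y {3,4,5,6,7,8}->{3,4,5,6}; U {3,4,5,6,8,9}->{3,4,5,6}; Z {3,4,5,6,9}->{6,9}
Constraint 2 (Y < U) on D(Y)={3,4,5,6} D(U)={3,4,5,6}: Y {3,4,5,6}->{3,4,5}; U {3,4,5,6}->{4,5,6}
So after constraint 2: D(Z) = {6,9}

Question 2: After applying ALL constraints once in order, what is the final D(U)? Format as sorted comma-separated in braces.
Constraint 1 (Y + U = Z) on D(Y)={3,4,5,6,7,8} D(U)={3,4,5,6,8,9} D(Z)={3,4,5,6,9}: Y {3,4,5,6,7,8}->{3,4,5,6}; U {3,4,5,6,8,9}->{3,4,5,6}; Z {3,4,5,6,9}->{6,9}
Constraint 2 (Y < U) on D(Y)={3,4,5,6} D(U)={3,4,5,6}: Y {3,4,5,6}->{3,4,5}; U {3,4,5,6}->{4,5,6}
Constraint 3 (U + Y = Z) on D(U)={4,5,6} D(Y)={3,4,5} D(Z)={6,9}: Z {6,9}->{9}
So after all 3 constraints: D(U) = {4,5,6}

Answer: {4,5,6}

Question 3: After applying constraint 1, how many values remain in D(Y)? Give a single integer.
Constraint 1 (Y + U = Z) on D(Y)={3,4,5,6,7,8} D(U)={3,4,5,6,8,9} D(Z)={3,4,5,6,9}: Y {3,4,5,6,7,8}->{3,4,5,6}; U {3,4,5,6,8,9}->{3,4,5,6}; Z {3,4,5,6,9}->{6,9}
So after constraint 1: D(Y)={3,4,5,6}, size = 4

Answer: 4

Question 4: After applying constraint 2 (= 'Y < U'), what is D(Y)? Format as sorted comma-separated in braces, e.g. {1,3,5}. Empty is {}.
Answer: {3,4,5}

Derivation:
Constraint 1 (Y + U = Z) on D(Y)={3,4,5,6,7,8} D(U)={3,4,5,6,8,9} D(Z)={3,4,5,6,9}: Y {3,4,5,6,7,8}->{3,4,5,6}; U {3,4,5,6,8,9}->{3,4,5,6}; Z {3,4,5,6,9}->{6,9}
Constraint 2 (Y < U) on D(Y)={3,4,5,6} D(U)={3,4,5,6}: Y {3,4,5,6}->{3,4,5}; U {3,4,5,6}->{4,5,6}
So after constraint 2: D(Y) = {3,4,5}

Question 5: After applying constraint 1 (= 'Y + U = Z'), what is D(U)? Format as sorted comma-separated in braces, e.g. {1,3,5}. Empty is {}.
Answer: {3,4,5,6}

Derivation:
Constraint 1 (Y + U = Z) on D(Y)={3,4,5,6,7,8} D(U)={3,4,5,6,8,9} D(Z)={3,4,5,6,9}: Y {3,4,5,6,7,8}->{3,4,5,6}; U {3,4,5,6,8,9}->{3,4,5,6}; Z {3,4,5,6,9}->{6,9}
So after constraint 1: D(U) = {3,4,5,6}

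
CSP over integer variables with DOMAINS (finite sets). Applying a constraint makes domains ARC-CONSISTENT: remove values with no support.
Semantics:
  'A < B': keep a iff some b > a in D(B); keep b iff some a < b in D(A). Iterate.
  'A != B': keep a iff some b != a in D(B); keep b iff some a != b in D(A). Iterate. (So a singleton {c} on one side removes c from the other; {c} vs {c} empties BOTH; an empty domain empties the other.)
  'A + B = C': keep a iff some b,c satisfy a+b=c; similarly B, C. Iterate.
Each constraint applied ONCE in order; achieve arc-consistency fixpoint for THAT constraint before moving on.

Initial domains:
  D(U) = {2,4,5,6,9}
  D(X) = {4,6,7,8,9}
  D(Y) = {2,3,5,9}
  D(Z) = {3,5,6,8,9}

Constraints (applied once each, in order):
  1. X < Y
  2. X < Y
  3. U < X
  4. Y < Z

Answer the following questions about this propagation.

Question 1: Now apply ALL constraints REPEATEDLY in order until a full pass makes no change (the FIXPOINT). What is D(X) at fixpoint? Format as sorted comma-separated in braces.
Answer: {4}

Derivation:
pass 0 (initial): D(X)={4,6,7,8,9}
pass 1: U {2,4,5,6,9}->{2,4,5,6}; X {4,6,7,8,9}->{4,6,7,8}; Y {2,3,5,9}->{5}; Z {3,5,6,8,9}->{6,8,9}
pass 2: U {2,4,5,6}->{2}; X {4,6,7,8}->{4}
pass 3: no change
Fixpoint after 3 passes: D(X) = {4}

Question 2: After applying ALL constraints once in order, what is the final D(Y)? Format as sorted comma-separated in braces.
Constraint 1 (X < Y) on D(X)={4,6,7,8,9} D(Y)={2,3,5,9}: X {4,6,7,8,9}->{4,6,7,8}; Y {2,3,5,9}->{5,9}
Constraint 2 (X < Y) on D(X)={4,6,7,8} D(Y)={5,9}: no change
Constraint 3 (U < X) on D(U)={2,4,5,6,9} D(X)={4,6,7,8}: U {2,4,5,6,9}->{2,4,5,6}
Constraint 4 (Y < Z) on D(Y)={5,9} D(Z)={3,5,6,8,9}: Y {5,9}->{5}; Z {3,5,6,8,9}->{6,8,9}
So after all 4 constraints: D(Y) = {5}

Answer: {5}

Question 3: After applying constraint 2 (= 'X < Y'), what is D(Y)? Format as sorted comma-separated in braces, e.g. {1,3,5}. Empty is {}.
Constraint 1 (X < Y) on D(X)={4,6,7,8,9} D(Y)={2,3,5,9}: X {4,6,7,8,9}->{4,6,7,8}; Y {2,3,5,9}->{5,9}
Constraint 2 (X < Y) on D(X)={4,6,7,8} D(Y)={5,9}: no change
So after constraint 2: D(Y) = {5,9}

Answer: {5,9}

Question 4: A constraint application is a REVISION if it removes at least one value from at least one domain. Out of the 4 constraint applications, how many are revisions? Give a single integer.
Constraint 1 (X < Y) on D(X)={4,6,7,8,9} D(Y)={2,3,5,9}: X {4,6,7,8,9}->{4,6,7,8}; Y {2,3,5,9}->{5,9} => REVISION
Constraint 2 (X < Y) on D(X)={4,6,7,8} D(Y)={5,9}: no change => not a revision
Constraint 3 (U < X) on D(U)={2,4,5,6,9} D(X)={4,6,7,8}: U {2,4,5,6,9}->{2,4,5,6} => REVISION
Constraint 4 (Y < Z) on D(Y)={5,9} D(Z)={3,5,6,8,9}: Y {5,9}->{5}; Z {3,5,6,8,9}->{6,8,9} => REVISION
Total revisions = 3

Answer: 3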